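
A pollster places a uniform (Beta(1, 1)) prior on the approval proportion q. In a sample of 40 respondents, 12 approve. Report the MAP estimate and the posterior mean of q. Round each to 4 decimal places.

q_MAP = 0.3000, E[q|data] = 0.3095

Posterior: Beta(1+12, 1+28) = Beta(13, 29).
Mode = (13−1)/(13+29−2) = 12/40 = 0.3000.
Mean = 13/(13+29) = 13/42 = 0.3095.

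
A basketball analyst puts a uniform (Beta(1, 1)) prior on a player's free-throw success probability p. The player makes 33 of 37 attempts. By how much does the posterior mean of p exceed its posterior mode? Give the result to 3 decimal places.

-0.020

Posterior: Beta(1+33, 1+4) = Beta(34, 5).
Mode = (34−1)/(34+5−2) = 33/37 = 0.892.
With a flat prior the MAP equals the MLE, 33/37.
Mean = 34/(34+5) = 34/39 = 0.872.
Difference = 0.872 − 0.892 = -0.020.
Left-skewed posterior ⇒ mean < mode.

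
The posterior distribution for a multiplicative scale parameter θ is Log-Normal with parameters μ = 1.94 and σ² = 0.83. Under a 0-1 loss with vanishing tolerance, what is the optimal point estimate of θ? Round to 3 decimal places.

3.034

Mode = exp(μ − σ²) = exp(1.11) = 3.034.
Mean = exp(μ + σ²/2) = exp(2.355) = 10.538.
This is the posterior mode — the MAP estimate.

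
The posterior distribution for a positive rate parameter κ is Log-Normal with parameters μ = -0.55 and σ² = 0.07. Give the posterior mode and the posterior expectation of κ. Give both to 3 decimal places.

Mode = exp(μ − σ²) = exp(-0.62) = 0.538.
Mean = exp(μ + σ²/2) = exp(-0.515) = 0.598.
Mean > mode: the posterior has a right tail.

MAP: 0.538. Posterior mean: 0.598.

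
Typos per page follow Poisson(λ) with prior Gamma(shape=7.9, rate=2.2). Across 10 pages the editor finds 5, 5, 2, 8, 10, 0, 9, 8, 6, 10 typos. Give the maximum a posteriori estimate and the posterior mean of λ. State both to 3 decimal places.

MAP: 5.730. Posterior mean: 5.811.

Σ counts = 63. Posterior: Gamma(shape = 7.9+63 = 70.9, rate = 2.2+10 = 12.2).
Mode = (α−1)/β = 69.9/12.2 = 5.730.
Mean = α/β = 70.9/12.2 = 5.811.
Right-skewed posterior ⇒ mode < mean.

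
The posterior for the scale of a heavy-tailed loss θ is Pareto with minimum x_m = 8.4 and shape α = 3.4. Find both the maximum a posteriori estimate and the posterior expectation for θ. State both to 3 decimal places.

MAP: 8.400. Posterior mean: 11.900.

The Pareto density is strictly decreasing on [x_m, ∞), so the mode is x_m = 8.400.
Mean = α·x_m/(α−1) = 3.4·8.4/2.4 = 11.900.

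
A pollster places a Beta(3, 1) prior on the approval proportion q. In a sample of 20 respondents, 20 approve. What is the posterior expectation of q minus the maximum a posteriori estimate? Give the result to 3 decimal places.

-0.042

Posterior: Beta(3+20, 1+0) = Beta(23, 1).
Since β = 1 ≤ 1 and α > 1, the Beta density is monotone increasing on [0,1]; the mode is at 1.
Mean = 23/(23+1) = 0.958.
Difference = 0.958 − 1.000 = -0.042.
The posterior is left-skewed, so the mode exceeds the mean.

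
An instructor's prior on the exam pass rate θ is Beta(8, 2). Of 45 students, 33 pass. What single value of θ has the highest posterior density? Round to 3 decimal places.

0.755

Posterior: Beta(8+33, 2+12) = Beta(41, 14).
Mode = (41−1)/(41+14−2) = 40/53 = 0.755.
Mean = 41/(41+14) = 41/55 = 0.745.
This is the posterior mode — the MAP estimate.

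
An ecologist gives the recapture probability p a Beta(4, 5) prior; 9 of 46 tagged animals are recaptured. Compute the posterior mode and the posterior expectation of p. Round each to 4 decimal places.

MAP: 0.2264. Posterior mean: 0.2364.

Posterior: Beta(4+9, 5+37) = Beta(13, 42).
Mode = (13−1)/(13+42−2) = 12/53 = 0.2264.
Mean = 13/(13+42) = 13/55 = 0.2364.
Mean > mode: the posterior has a right tail.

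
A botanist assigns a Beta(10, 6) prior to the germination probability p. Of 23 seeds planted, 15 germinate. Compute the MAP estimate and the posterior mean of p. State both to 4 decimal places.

Posterior: Beta(10+15, 6+8) = Beta(25, 14).
Mode = (25−1)/(25+14−2) = 24/37 = 0.6486.
Mean = 25/(25+14) = 25/39 = 0.6410.

p_MAP = 0.6486, E[p|data] = 0.6410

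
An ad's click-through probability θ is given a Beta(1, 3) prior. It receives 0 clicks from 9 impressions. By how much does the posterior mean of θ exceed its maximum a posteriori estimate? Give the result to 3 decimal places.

Posterior: Beta(1+0, 3+9) = Beta(1, 12).
Since α = 1 ≤ 1 and β > 1, the Beta density is monotone decreasing on [0,1]; the mode is at 0.
Mean = 1/(1+12) = 0.077.
Difference = 0.077 − 0.000 = 0.077.
The mean is pulled above the mode by the posterior's right skew.

0.077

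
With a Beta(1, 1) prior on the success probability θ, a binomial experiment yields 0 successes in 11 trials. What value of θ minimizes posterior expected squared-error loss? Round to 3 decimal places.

Posterior: Beta(1+0, 1+11) = Beta(1, 12).
Since α = 1 ≤ 1 and β > 1, the Beta density is monotone decreasing on [0,1]; the mode is at 0.
Mean = 1/(1+12) = 0.077.
Squared-error loss ⇒ the optimal estimator is the posterior mean.

0.077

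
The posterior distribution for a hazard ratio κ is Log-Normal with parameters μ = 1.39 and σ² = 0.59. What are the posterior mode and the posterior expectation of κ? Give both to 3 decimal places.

Mode = exp(μ − σ²) = exp(0.80) = 2.226.
Mean = exp(μ + σ²/2) = exp(1.685) = 5.392.
The mean is pulled above the mode by the posterior's right skew.

posterior mode = 2.226, posterior expectation = 5.392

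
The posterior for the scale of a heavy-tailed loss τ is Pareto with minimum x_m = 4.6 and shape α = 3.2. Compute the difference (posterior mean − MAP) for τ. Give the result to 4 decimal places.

2.0909

The Pareto density is strictly decreasing on [x_m, ∞), so the mode is x_m = 4.6000.
Mean = α·x_m/(α−1) = 3.2·4.6/2.2 = 6.6909.
Difference = 6.6909 − 4.6000 = 2.0909.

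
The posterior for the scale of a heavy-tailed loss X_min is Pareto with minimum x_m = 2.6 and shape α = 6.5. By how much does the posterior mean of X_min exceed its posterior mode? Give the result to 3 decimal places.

0.473

The Pareto density is strictly decreasing on [x_m, ∞), so the mode is x_m = 2.600.
Mean = α·x_m/(α−1) = 6.5·2.6/5.5 = 3.073.
Difference = 3.073 − 2.600 = 0.473.
The posterior is right-skewed, so the mean exceeds the mode.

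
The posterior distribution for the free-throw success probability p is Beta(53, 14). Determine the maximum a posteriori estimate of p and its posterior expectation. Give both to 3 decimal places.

MAP = 0.800; posterior mean = 0.791

Mode = (53−1)/(53+14−2) = 52/65 = 0.800.
Mean = 53/(53+14) = 53/67 = 0.791.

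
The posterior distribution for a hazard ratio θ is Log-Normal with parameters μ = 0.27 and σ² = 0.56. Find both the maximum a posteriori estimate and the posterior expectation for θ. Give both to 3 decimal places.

θ_MAP = 0.748, E[θ|data] = 1.733

Mode = exp(μ − σ²) = exp(-0.29) = 0.748.
Mean = exp(μ + σ²/2) = exp(0.550) = 1.733.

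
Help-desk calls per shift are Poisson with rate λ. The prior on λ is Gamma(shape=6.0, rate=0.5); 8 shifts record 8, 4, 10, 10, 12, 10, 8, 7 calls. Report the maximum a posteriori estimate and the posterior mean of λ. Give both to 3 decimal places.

Σ counts = 69. Posterior: Gamma(shape = 6.0+69 = 75.0, rate = 0.5+8 = 8.5).
Mode = (α−1)/β = 74.0/8.5 = 8.706.
Mean = α/β = 75.0/8.5 = 8.824.
The posterior is right-skewed, so the mean exceeds the mode.

MAP = 8.706; posterior mean = 8.824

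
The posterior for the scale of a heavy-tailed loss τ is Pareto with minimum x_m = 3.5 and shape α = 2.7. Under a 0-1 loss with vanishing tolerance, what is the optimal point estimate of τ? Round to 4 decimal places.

3.5000

The Pareto density is strictly decreasing on [x_m, ∞), so the mode is x_m = 3.5000.
Mean = α·x_m/(α−1) = 2.7·3.5/1.7 = 5.5588.
This is the posterior mode — the MAP estimate.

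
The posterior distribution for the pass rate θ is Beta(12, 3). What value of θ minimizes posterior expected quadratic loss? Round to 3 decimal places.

0.800

Mode = (12−1)/(12+3−2) = 11/13 = 0.846.
Mean = 12/(12+3) = 12/15 = 0.800.
Quadratic loss ⇒ the optimal estimator is the posterior mean.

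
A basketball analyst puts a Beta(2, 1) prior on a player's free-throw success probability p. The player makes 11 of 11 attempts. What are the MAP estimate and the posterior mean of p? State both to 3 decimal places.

Posterior: Beta(2+11, 1+0) = Beta(13, 1).
Since β = 1 ≤ 1 and α > 1, the Beta density is monotone increasing on [0,1]; the mode is at 1.
Mean = 13/(13+1) = 0.929.

MAP = 1.000, posterior mean = 0.929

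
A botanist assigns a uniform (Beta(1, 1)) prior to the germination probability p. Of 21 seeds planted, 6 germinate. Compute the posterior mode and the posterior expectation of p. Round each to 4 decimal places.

Posterior: Beta(1+6, 1+15) = Beta(7, 16).
Mode = (7−1)/(7+16−2) = 6/21 = 0.2857.
With a flat prior the MAP equals the MLE, 6/21.
Mean = 7/(7+16) = 7/23 = 0.3043.

posterior mode = 0.2857, posterior expectation = 0.3043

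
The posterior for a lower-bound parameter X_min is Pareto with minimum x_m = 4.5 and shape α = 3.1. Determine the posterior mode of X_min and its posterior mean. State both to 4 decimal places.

posterior mode = 4.5000, posterior mean = 6.6429

The Pareto density is strictly decreasing on [x_m, ∞), so the mode is x_m = 4.5000.
Mean = α·x_m/(α−1) = 3.1·4.5/2.1 = 6.6429.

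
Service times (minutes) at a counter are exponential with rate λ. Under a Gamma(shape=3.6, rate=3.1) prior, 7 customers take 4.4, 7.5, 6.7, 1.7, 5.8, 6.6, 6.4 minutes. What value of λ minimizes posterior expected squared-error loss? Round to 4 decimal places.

Σ times = 39.1. Posterior: Gamma(shape = 3.6+7 = 10.6, rate = 3.1+39.1 = 42.2).
Mode = (α−1)/β = 9.6/42.2 = 0.2275.
Mean = α/β = 10.6/42.2 = 0.2512.
Squared-error loss ⇒ the optimal estimator is the posterior mean.

0.2512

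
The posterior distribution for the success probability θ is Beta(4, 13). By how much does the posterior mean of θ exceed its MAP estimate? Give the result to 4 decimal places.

Mode = (4−1)/(4+13−2) = 3/15 = 0.2000.
Mean = 4/(4+13) = 4/17 = 0.2353.
Difference = 0.2353 − 0.2000 = 0.0353.
The mean is pulled above the mode by the posterior's right skew.

0.0353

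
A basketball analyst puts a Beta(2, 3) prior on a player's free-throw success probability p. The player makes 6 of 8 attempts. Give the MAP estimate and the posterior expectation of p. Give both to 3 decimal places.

MAP estimate = 0.636, posterior expectation = 0.615

Posterior: Beta(2+6, 3+2) = Beta(8, 5).
Mode = (8−1)/(8+5−2) = 7/11 = 0.636.
Mean = 8/(8+5) = 8/13 = 0.615.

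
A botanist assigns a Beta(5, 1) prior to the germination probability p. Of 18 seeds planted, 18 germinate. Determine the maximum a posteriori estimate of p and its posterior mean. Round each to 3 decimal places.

Posterior: Beta(5+18, 1+0) = Beta(23, 1).
Since β = 1 ≤ 1 and α > 1, the Beta density is monotone increasing on [0,1]; the mode is at 1.
Mean = 23/(23+1) = 0.958.

MAP = 1.000; posterior mean = 0.958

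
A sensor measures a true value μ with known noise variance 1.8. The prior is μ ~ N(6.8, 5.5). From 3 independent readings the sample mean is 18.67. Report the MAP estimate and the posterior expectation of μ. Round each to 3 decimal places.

MAP estimate = 17.502, posterior expectation = 17.502

Posterior for μ is Normal. Precision-weighted mean: (1/5.5·6.8 + 3/1.8·18.67) / (1/5.5 + 3/1.8) = 17.502.
A Normal posterior is symmetric, so mode = mean.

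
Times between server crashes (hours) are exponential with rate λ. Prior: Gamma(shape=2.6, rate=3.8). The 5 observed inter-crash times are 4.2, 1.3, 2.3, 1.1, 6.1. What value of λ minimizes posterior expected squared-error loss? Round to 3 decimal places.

Σ times = 15.0. Posterior: Gamma(shape = 2.6+5 = 7.6, rate = 3.8+15.0 = 18.8).
Mode = (α−1)/β = 6.6/18.8 = 0.351.
Mean = α/β = 7.6/18.8 = 0.404.
Squared-error loss ⇒ the optimal estimator is the posterior mean.

0.404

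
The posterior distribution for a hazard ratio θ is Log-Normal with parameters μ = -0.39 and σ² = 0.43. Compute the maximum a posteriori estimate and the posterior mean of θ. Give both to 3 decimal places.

Mode = exp(μ − σ²) = exp(-0.82) = 0.440.
Mean = exp(μ + σ²/2) = exp(-0.175) = 0.839.

MAP: 0.440. Posterior mean: 0.839.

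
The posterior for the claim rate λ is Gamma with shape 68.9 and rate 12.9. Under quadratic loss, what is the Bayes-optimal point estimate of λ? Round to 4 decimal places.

5.3411

Mode = (α−1)/β = 67.9/12.9 = 5.2636.
Mean = α/β = 68.9/12.9 = 5.3411.
Quadratic loss ⇒ the optimal estimator is the posterior mean.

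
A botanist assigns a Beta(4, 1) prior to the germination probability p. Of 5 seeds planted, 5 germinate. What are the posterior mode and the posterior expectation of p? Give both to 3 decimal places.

p_MAP = 1.000, E[p|data] = 0.900

Posterior: Beta(4+5, 1+0) = Beta(9, 1).
Since β = 1 ≤ 1 and α > 1, the Beta density is monotone increasing on [0,1]; the mode is at 1.
Mean = 9/(9+1) = 0.900.
Left-skewed posterior ⇒ mean < mode.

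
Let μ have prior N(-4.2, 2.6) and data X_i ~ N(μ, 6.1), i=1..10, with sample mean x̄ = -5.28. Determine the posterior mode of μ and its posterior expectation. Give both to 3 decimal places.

Posterior for μ is Normal. Precision-weighted mean: (1/2.6·-4.2 + 10/6.1·-5.28) / (1/2.6 + 10/6.1) = -5.075.
A Normal posterior is symmetric, so mode = mean.

μ_MAP = -5.075, E[μ|data] = -5.075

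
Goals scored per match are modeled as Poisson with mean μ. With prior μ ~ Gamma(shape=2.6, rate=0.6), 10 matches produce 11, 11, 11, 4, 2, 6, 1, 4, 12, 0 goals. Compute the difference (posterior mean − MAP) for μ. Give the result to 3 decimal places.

0.094

Σ counts = 62. Posterior: Gamma(shape = 2.6+62 = 64.6, rate = 0.6+10 = 10.6).
Mode = (α−1)/β = 63.6/10.6 = 6.000.
Mean = α/β = 64.6/10.6 = 6.094.
Difference = 6.094 − 6.000 = 0.094.
The mean is pulled above the mode by the posterior's right skew.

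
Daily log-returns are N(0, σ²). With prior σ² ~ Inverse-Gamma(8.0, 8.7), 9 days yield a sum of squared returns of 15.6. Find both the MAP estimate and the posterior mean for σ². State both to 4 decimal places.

σ²_MAP = 1.2222, E[σ²|data] = 1.4348

Posterior: Inverse-Gamma(shape = 8.0+9/2 = 12.5, scale = 8.7+15.6/2 = 16.5).
Mode = β/(α+1) = 16.5/13.5 = 1.2222.
Mean = β/(α−1) = 16.5/11.5 = 1.4348.
The posterior is right-skewed, so the mean exceeds the mode.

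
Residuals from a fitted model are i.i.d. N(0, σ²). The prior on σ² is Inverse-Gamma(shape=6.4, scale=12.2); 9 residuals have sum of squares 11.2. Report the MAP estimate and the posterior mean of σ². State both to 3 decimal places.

MAP = 1.496, posterior mean = 1.798

Posterior: Inverse-Gamma(shape = 6.4+9/2 = 10.9, scale = 12.2+11.2/2 = 17.8).
Mode = β/(α+1) = 17.8/11.9 = 1.496.
Mean = β/(α−1) = 17.8/9.9 = 1.798.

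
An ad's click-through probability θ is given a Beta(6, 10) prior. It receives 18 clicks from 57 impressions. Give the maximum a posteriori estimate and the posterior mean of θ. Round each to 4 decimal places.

θ_MAP = 0.3239, E[θ|data] = 0.3288

Posterior: Beta(6+18, 10+39) = Beta(24, 49).
Mode = (24−1)/(24+49−2) = 23/71 = 0.3239.
Mean = 24/(24+49) = 24/73 = 0.3288.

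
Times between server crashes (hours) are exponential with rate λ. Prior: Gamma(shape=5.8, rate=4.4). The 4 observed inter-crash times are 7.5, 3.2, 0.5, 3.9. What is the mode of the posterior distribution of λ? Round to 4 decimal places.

0.4513

Σ times = 15.1. Posterior: Gamma(shape = 5.8+4 = 9.8, rate = 4.4+15.1 = 19.5).
Mode = (α−1)/β = 8.8/19.5 = 0.4513.
Mean = α/β = 9.8/19.5 = 0.5026.
This is the posterior mode — the MAP estimate.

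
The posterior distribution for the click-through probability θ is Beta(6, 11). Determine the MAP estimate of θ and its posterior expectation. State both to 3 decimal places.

Mode = (6−1)/(6+11−2) = 5/15 = 0.333.
Mean = 6/(6+11) = 6/17 = 0.353.

MAP: 0.333. Posterior mean: 0.353.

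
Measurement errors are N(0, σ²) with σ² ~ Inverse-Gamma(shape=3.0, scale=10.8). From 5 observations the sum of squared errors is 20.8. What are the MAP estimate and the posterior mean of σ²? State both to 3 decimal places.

Posterior: Inverse-Gamma(shape = 3.0+5/2 = 5.5, scale = 10.8+20.8/2 = 21.2).
Mode = β/(α+1) = 21.2/6.5 = 3.262.
Mean = β/(α−1) = 21.2/4.5 = 4.711.

MAP = 3.262; posterior mean = 4.711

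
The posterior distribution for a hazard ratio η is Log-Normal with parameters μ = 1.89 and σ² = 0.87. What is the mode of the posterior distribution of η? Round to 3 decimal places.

2.773

Mode = exp(μ − σ²) = exp(1.02) = 2.773.
Mean = exp(μ + σ²/2) = exp(2.325) = 10.227.
This is the posterior mode — the MAP estimate.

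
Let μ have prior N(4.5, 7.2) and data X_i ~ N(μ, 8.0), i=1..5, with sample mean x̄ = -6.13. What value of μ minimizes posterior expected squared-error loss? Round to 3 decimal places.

-4.197

Posterior for μ is Normal. Precision-weighted mean: (1/7.2·4.5 + 5/8.0·-6.13) / (1/7.2 + 5/8.0) = -4.197.
A Normal posterior is symmetric, so mode = mean.
Squared-error loss ⇒ the optimal estimator is the posterior mean.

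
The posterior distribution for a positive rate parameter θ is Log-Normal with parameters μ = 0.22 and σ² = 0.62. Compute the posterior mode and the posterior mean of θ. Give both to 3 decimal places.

Mode = exp(μ − σ²) = exp(-0.40) = 0.670.
Mean = exp(μ + σ²/2) = exp(0.530) = 1.699.

MAP: 0.670. Posterior mean: 1.699.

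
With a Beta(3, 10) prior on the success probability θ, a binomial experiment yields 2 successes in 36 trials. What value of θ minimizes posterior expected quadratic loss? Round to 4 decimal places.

0.1020

Posterior: Beta(3+2, 10+34) = Beta(5, 44).
Mode = (5−1)/(5+44−2) = 4/47 = 0.0851.
Mean = 5/(5+44) = 5/49 = 0.1020.
Quadratic loss ⇒ the optimal estimator is the posterior mean.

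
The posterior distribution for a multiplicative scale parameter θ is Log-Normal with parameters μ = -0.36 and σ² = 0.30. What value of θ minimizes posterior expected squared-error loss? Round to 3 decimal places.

0.811

Mode = exp(μ − σ²) = exp(-0.66) = 0.517.
Mean = exp(μ + σ²/2) = exp(-0.210) = 0.811.
Squared-error loss ⇒ the optimal estimator is the posterior mean.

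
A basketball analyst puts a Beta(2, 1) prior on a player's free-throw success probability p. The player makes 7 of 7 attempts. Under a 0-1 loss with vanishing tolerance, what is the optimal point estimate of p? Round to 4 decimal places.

Posterior: Beta(2+7, 1+0) = Beta(9, 1).
Since β = 1 ≤ 1 and α > 1, the Beta density is monotone increasing on [0,1]; the mode is at 1.
Mean = 9/(9+1) = 0.9000.
This is the posterior mode — the MAP estimate.

1.0000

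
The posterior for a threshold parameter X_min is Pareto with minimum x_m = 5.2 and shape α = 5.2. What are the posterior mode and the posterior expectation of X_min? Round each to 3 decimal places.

The Pareto density is strictly decreasing on [x_m, ∞), so the mode is x_m = 5.200.
Mean = α·x_m/(α−1) = 5.2·5.2/4.2 = 6.438.

posterior mode = 5.200, posterior expectation = 6.438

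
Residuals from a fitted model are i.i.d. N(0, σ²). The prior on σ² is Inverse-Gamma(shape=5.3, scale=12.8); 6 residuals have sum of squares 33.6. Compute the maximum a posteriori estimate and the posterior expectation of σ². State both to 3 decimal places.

Posterior: Inverse-Gamma(shape = 5.3+6/2 = 8.3, scale = 12.8+33.6/2 = 29.6).
Mode = β/(α+1) = 29.6/9.3 = 3.183.
Mean = β/(α−1) = 29.6/7.3 = 4.055.
Right-skewed posterior ⇒ mode < mean.

σ²_MAP = 3.183, E[σ²|data] = 4.055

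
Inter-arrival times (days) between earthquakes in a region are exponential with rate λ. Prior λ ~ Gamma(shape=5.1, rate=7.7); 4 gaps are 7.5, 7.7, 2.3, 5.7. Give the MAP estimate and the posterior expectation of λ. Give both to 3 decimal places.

λ_MAP = 0.262, E[λ|data] = 0.294

Σ times = 23.2. Posterior: Gamma(shape = 5.1+4 = 9.1, rate = 7.7+23.2 = 30.9).
Mode = (α−1)/β = 8.1/30.9 = 0.262.
Mean = α/β = 9.1/30.9 = 0.294.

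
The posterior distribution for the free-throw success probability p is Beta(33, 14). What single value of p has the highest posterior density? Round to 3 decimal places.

0.711

Mode = (33−1)/(33+14−2) = 32/45 = 0.711.
Mean = 33/(33+14) = 33/47 = 0.702.
This is the posterior mode — the MAP estimate.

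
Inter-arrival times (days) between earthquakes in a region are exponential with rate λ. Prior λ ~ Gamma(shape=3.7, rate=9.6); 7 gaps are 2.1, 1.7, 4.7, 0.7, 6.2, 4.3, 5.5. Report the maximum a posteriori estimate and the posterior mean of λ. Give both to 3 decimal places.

Σ times = 25.2. Posterior: Gamma(shape = 3.7+7 = 10.7, rate = 9.6+25.2 = 34.8).
Mode = (α−1)/β = 9.7/34.8 = 0.279.
Mean = α/β = 10.7/34.8 = 0.307.

maximum a posteriori estimate = 0.279, posterior mean = 0.307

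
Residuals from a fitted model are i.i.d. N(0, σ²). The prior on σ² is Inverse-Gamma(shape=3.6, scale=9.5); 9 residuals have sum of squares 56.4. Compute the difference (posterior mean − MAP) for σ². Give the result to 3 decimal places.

1.167

Posterior: Inverse-Gamma(shape = 3.6+9/2 = 8.1, scale = 9.5+56.4/2 = 37.7).
Mode = β/(α+1) = 37.7/9.1 = 4.143.
Mean = β/(α−1) = 37.7/7.1 = 5.310.
Difference = 5.310 − 4.143 = 1.167.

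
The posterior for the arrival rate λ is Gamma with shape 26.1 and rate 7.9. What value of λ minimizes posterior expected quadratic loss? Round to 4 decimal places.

Mode = (α−1)/β = 25.1/7.9 = 3.1772.
Mean = α/β = 26.1/7.9 = 3.3038.
Quadratic loss ⇒ the optimal estimator is the posterior mean.

3.3038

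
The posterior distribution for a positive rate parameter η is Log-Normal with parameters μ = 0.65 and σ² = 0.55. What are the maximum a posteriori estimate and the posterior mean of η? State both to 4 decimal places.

MAP: 1.1052. Posterior mean: 2.5219.

Mode = exp(μ − σ²) = exp(0.10) = 1.1052.
Mean = exp(μ + σ²/2) = exp(0.925) = 2.5219.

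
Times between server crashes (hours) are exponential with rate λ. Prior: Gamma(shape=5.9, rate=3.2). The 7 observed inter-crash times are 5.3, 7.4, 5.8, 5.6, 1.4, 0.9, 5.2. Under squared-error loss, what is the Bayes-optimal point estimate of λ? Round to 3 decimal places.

0.371

Σ times = 31.6. Posterior: Gamma(shape = 5.9+7 = 12.9, rate = 3.2+31.6 = 34.8).
Mode = (α−1)/β = 11.9/34.8 = 0.342.
Mean = α/β = 12.9/34.8 = 0.371.
Squared-error loss ⇒ the optimal estimator is the posterior mean.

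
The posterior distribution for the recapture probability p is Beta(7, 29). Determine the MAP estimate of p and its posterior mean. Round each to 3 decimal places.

Mode = (7−1)/(7+29−2) = 6/34 = 0.176.
Mean = 7/(7+29) = 7/36 = 0.194.

MAP estimate = 0.176, posterior mean = 0.194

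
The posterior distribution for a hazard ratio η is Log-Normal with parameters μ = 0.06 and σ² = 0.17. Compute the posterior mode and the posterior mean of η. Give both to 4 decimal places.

Mode = exp(μ − σ²) = exp(-0.11) = 0.8958.
Mean = exp(μ + σ²/2) = exp(0.145) = 1.1560.
The posterior is right-skewed, so the mean exceeds the mode.

MAP = 0.8958; posterior mean = 1.1560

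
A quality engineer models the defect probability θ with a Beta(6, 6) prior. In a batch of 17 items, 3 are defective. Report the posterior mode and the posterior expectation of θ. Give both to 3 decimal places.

θ_MAP = 0.296, E[θ|data] = 0.310

Posterior: Beta(6+3, 6+14) = Beta(9, 20).
Mode = (9−1)/(9+20−2) = 8/27 = 0.296.
Mean = 9/(9+20) = 9/29 = 0.310.
Right-skewed posterior ⇒ mode < mean.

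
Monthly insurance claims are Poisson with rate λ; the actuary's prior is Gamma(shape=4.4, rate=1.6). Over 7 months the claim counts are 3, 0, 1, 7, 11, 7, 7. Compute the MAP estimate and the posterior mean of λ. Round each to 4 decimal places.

Σ counts = 36. Posterior: Gamma(shape = 4.4+36 = 40.4, rate = 1.6+7 = 8.6).
Mode = (α−1)/β = 39.4/8.6 = 4.5814.
Mean = α/β = 40.4/8.6 = 4.6977.
The mean is pulled above the mode by the posterior's right skew.

MAP estimate = 4.5814, posterior mean = 4.6977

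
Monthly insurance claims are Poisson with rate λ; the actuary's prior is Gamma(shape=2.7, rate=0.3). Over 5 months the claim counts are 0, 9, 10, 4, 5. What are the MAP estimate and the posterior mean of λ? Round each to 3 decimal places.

MAP: 5.604. Posterior mean: 5.792.

Σ counts = 28. Posterior: Gamma(shape = 2.7+28 = 30.7, rate = 0.3+5 = 5.3).
Mode = (α−1)/β = 29.7/5.3 = 5.604.
Mean = α/β = 30.7/5.3 = 5.792.
Mean > mode: the posterior has a right tail.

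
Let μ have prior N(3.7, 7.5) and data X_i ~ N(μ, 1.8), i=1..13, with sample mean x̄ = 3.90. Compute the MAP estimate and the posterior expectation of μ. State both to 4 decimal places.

MAP = 3.8964, posterior mean = 3.8964

Posterior for μ is Normal. Precision-weighted mean: (1/7.5·3.7 + 13/1.8·3.90) / (1/7.5 + 13/1.8) = 3.8964.
A Normal posterior is symmetric, so mode = mean.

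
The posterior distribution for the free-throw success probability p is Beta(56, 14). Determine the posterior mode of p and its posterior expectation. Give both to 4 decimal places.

Mode = (56−1)/(56+14−2) = 55/68 = 0.8088.
Mean = 56/(56+14) = 56/70 = 0.8000.
Left-skewed posterior ⇒ mean < mode.

MAP = 0.8088; posterior mean = 0.8000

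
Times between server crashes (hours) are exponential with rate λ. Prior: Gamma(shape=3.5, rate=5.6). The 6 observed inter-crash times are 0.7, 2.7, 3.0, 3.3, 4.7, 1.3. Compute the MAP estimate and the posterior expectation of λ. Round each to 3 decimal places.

MAP estimate = 0.399, posterior expectation = 0.446

Σ times = 15.7. Posterior: Gamma(shape = 3.5+6 = 9.5, rate = 5.6+15.7 = 21.3).
Mode = (α−1)/β = 8.5/21.3 = 0.399.
Mean = α/β = 9.5/21.3 = 0.446.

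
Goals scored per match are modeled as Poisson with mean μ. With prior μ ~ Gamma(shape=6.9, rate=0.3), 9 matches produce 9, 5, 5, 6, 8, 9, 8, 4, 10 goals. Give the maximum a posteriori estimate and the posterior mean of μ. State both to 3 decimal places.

μ_MAP = 7.516, E[μ|data] = 7.624

Σ counts = 64. Posterior: Gamma(shape = 6.9+64 = 70.9, rate = 0.3+9 = 9.3).
Mode = (α−1)/β = 69.9/9.3 = 7.516.
Mean = α/β = 70.9/9.3 = 7.624.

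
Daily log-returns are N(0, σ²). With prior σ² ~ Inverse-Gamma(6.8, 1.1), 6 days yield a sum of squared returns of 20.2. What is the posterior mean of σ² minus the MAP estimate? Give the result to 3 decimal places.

0.236

Posterior: Inverse-Gamma(shape = 6.8+6/2 = 9.8, scale = 1.1+20.2/2 = 11.2).
Mode = β/(α+1) = 11.2/10.8 = 1.037.
Mean = β/(α−1) = 11.2/8.8 = 1.273.
Difference = 1.273 − 1.037 = 0.236.
The mean is pulled above the mode by the posterior's right skew.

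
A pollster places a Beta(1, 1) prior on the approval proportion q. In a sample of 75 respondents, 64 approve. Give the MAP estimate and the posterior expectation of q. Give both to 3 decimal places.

MAP = 0.853, posterior mean = 0.844

Posterior: Beta(1+64, 1+11) = Beta(65, 12).
Mode = (65−1)/(65+12−2) = 64/75 = 0.853.
With a flat prior the MAP equals the MLE, 64/75.
Mean = 65/(65+12) = 65/77 = 0.844.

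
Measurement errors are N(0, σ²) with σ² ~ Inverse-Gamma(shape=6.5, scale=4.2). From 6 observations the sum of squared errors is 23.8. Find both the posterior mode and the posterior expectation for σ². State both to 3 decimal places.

Posterior: Inverse-Gamma(shape = 6.5+6/2 = 9.5, scale = 4.2+23.8/2 = 16.1).
Mode = β/(α+1) = 16.1/10.5 = 1.533.
Mean = β/(α−1) = 16.1/8.5 = 1.894.

MAP = 1.533, posterior mean = 1.894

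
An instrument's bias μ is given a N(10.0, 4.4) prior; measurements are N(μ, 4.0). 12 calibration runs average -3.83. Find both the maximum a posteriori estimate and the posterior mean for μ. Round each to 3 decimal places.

maximum a posteriori estimate = -2.856, posterior mean = -2.856

Posterior for μ is Normal. Precision-weighted mean: (1/4.4·10.0 + 12/4.0·-3.83) / (1/4.4 + 12/4.0) = -2.856.
A Normal posterior is symmetric, so mode = mean.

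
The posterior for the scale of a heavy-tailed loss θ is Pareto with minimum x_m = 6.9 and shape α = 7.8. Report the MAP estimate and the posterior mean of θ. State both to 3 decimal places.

MAP estimate = 6.900, posterior mean = 7.915

The Pareto density is strictly decreasing on [x_m, ∞), so the mode is x_m = 6.900.
Mean = α·x_m/(α−1) = 7.8·6.9/6.8 = 7.915.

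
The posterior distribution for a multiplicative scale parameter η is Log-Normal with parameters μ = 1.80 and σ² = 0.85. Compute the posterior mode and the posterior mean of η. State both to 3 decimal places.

Mode = exp(μ − σ²) = exp(0.95) = 2.586.
Mean = exp(μ + σ²/2) = exp(2.225) = 9.253.

MAP = 2.586; posterior mean = 9.253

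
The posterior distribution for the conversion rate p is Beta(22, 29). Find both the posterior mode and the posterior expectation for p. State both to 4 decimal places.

Mode = (22−1)/(22+29−2) = 21/49 = 0.4286.
Mean = 22/(22+29) = 22/51 = 0.4314.

p_MAP = 0.4286, E[p|data] = 0.4314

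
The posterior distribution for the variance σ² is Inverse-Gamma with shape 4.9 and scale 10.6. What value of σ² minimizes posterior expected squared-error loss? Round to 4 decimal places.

2.7179

Mode = β/(α+1) = 10.6/5.9 = 1.7966.
Mean = β/(α−1) = 10.6/3.9 = 2.7179.
Squared-error loss ⇒ the optimal estimator is the posterior mean.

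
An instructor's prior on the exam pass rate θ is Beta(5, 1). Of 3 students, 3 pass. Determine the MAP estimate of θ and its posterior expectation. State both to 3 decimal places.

Posterior: Beta(5+3, 1+0) = Beta(8, 1).
Since β = 1 ≤ 1 and α > 1, the Beta density is monotone increasing on [0,1]; the mode is at 1.
Mean = 8/(8+1) = 0.889.

MAP: 1.000. Posterior mean: 0.889.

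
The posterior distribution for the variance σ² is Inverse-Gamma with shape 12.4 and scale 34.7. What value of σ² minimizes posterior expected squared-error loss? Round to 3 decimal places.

3.044

Mode = β/(α+1) = 34.7/13.4 = 2.590.
Mean = β/(α−1) = 34.7/11.4 = 3.044.
Squared-error loss ⇒ the optimal estimator is the posterior mean.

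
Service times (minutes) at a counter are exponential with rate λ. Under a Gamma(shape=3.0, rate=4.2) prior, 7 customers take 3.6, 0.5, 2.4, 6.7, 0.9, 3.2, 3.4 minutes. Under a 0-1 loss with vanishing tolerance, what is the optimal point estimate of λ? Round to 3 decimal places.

0.361

Σ times = 20.7. Posterior: Gamma(shape = 3.0+7 = 10.0, rate = 4.2+20.7 = 24.9).
Mode = (α−1)/β = 9.0/24.9 = 0.361.
Mean = α/β = 10.0/24.9 = 0.402.
This is the posterior mode — the MAP estimate.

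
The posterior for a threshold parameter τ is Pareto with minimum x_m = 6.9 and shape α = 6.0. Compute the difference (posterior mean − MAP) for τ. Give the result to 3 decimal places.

1.380

The Pareto density is strictly decreasing on [x_m, ∞), so the mode is x_m = 6.900.
Mean = α·x_m/(α−1) = 6.0·6.9/5.0 = 8.280.
Difference = 8.280 − 6.900 = 1.380.
The posterior is right-skewed, so the mean exceeds the mode.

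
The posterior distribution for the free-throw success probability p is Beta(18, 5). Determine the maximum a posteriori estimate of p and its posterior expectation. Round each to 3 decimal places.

MAP: 0.810. Posterior mean: 0.783.

Mode = (18−1)/(18+5−2) = 17/21 = 0.810.
Mean = 18/(18+5) = 18/23 = 0.783.
The mean is pulled below the mode by the posterior's left skew.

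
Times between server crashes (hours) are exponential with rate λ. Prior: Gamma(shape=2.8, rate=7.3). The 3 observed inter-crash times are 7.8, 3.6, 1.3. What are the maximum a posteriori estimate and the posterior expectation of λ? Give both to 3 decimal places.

MAP = 0.240, posterior mean = 0.290

Σ times = 12.7. Posterior: Gamma(shape = 2.8+3 = 5.8, rate = 7.3+12.7 = 20.0).
Mode = (α−1)/β = 4.8/20.0 = 0.240.
Mean = α/β = 5.8/20.0 = 0.290.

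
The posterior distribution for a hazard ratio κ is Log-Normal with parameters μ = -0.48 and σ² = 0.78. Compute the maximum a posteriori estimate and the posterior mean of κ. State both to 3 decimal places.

MAP: 0.284. Posterior mean: 0.914.

Mode = exp(μ − σ²) = exp(-1.26) = 0.284.
Mean = exp(μ + σ²/2) = exp(-0.090) = 0.914.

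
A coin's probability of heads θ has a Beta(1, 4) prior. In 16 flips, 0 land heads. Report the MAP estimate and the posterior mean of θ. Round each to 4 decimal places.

MAP = 0.0000, posterior mean = 0.0476

Posterior: Beta(1+0, 4+16) = Beta(1, 20).
Since α = 1 ≤ 1 and β > 1, the Beta density is monotone decreasing on [0,1]; the mode is at 0.
Mean = 1/(1+20) = 0.0476.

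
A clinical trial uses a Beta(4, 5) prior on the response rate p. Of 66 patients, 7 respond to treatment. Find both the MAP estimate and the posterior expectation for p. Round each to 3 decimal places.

Posterior: Beta(4+7, 5+59) = Beta(11, 64).
Mode = (11−1)/(11+64−2) = 10/73 = 0.137.
Mean = 11/(11+64) = 11/75 = 0.147.

MAP estimate = 0.137, posterior expectation = 0.147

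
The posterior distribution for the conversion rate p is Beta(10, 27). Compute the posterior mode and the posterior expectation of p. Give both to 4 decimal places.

Mode = (10−1)/(10+27−2) = 9/35 = 0.2571.
Mean = 10/(10+27) = 10/37 = 0.2703.
The posterior is right-skewed, so the mean exceeds the mode.

MAP = 0.2571, posterior mean = 0.2703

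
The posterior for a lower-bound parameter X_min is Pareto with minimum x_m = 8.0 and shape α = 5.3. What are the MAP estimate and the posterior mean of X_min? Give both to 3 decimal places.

The Pareto density is strictly decreasing on [x_m, ∞), so the mode is x_m = 8.000.
Mean = α·x_m/(α−1) = 5.3·8.0/4.3 = 9.860.
The posterior is right-skewed, so the mean exceeds the mode.

MAP = 8.000; posterior mean = 9.860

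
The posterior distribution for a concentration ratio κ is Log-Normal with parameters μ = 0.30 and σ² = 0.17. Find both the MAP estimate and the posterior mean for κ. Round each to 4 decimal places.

κ_MAP = 1.1388, E[κ|data] = 1.4696

Mode = exp(μ − σ²) = exp(0.13) = 1.1388.
Mean = exp(μ + σ²/2) = exp(0.385) = 1.4696.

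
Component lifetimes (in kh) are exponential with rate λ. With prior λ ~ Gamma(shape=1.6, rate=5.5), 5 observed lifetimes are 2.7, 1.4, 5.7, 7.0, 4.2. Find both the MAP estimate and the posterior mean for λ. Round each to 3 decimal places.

Σ times = 21.0. Posterior: Gamma(shape = 1.6+5 = 6.6, rate = 5.5+21.0 = 26.5).
Mode = (α−1)/β = 5.6/26.5 = 0.211.
Mean = α/β = 6.6/26.5 = 0.249.

MAP = 0.211; posterior mean = 0.249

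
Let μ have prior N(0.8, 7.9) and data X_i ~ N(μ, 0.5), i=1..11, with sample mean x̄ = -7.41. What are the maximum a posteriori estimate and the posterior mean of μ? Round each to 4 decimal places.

MAP: -7.3630. Posterior mean: -7.3630.

Posterior for μ is Normal. Precision-weighted mean: (1/7.9·0.8 + 11/0.5·-7.41) / (1/7.9 + 11/0.5) = -7.3630.
A Normal posterior is symmetric, so mode = mean.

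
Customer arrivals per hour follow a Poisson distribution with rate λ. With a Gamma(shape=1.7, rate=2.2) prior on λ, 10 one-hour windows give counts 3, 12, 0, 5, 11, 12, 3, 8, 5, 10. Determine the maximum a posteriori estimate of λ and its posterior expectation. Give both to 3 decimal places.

Σ counts = 69. Posterior: Gamma(shape = 1.7+69 = 70.7, rate = 2.2+10 = 12.2).
Mode = (α−1)/β = 69.7/12.2 = 5.713.
Mean = α/β = 70.7/12.2 = 5.795.

maximum a posteriori estimate = 5.713, posterior expectation = 5.795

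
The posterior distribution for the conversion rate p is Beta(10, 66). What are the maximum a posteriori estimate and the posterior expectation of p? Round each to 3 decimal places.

Mode = (10−1)/(10+66−2) = 9/74 = 0.122.
Mean = 10/(10+66) = 10/76 = 0.132.

MAP = 0.122, posterior mean = 0.132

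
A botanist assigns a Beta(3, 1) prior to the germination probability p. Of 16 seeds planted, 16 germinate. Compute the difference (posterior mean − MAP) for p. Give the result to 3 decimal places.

Posterior: Beta(3+16, 1+0) = Beta(19, 1).
Since β = 1 ≤ 1 and α > 1, the Beta density is monotone increasing on [0,1]; the mode is at 1.
Mean = 19/(19+1) = 0.950.
Difference = 0.950 − 1.000 = -0.050.
The posterior is left-skewed, so the mode exceeds the mean.

-0.050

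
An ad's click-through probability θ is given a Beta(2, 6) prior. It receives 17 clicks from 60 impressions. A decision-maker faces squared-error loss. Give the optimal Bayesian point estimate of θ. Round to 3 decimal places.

0.279

Posterior: Beta(2+17, 6+43) = Beta(19, 49).
Mode = (19−1)/(19+49−2) = 18/66 = 0.273.
Mean = 19/(19+49) = 19/68 = 0.279.
Squared-error loss ⇒ the optimal estimator is the posterior mean.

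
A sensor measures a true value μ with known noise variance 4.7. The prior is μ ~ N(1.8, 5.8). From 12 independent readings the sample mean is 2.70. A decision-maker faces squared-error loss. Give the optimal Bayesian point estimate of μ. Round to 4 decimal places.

Posterior for μ is Normal. Precision-weighted mean: (1/5.8·1.8 + 12/4.7·2.70) / (1/5.8 + 12/4.7) = 2.6431.
A Normal posterior is symmetric, so mode = mean.
Squared-error loss ⇒ the optimal estimator is the posterior mean.

2.6431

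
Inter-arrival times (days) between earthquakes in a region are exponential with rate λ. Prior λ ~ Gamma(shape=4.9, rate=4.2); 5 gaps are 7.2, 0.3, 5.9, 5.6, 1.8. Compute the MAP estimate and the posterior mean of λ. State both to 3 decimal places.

MAP estimate = 0.356, posterior mean = 0.396

Σ times = 20.8. Posterior: Gamma(shape = 4.9+5 = 9.9, rate = 4.2+20.8 = 25.0).
Mode = (α−1)/β = 8.9/25.0 = 0.356.
Mean = α/β = 9.9/25.0 = 0.396.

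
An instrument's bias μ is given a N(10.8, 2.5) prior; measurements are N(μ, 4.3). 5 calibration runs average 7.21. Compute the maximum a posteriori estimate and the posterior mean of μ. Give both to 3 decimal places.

Posterior for μ is Normal. Precision-weighted mean: (1/2.5·10.8 + 5/4.3·7.21) / (1/2.5 + 5/4.3) = 8.129.
A Normal posterior is symmetric, so mode = mean.

MAP = 8.129, posterior mean = 8.129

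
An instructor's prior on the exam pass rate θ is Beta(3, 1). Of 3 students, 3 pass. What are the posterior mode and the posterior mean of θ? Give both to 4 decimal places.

Posterior: Beta(3+3, 1+0) = Beta(6, 1).
Since β = 1 ≤ 1 and α > 1, the Beta density is monotone increasing on [0,1]; the mode is at 1.
Mean = 6/(6+1) = 0.8571.

posterior mode = 1.0000, posterior mean = 0.8571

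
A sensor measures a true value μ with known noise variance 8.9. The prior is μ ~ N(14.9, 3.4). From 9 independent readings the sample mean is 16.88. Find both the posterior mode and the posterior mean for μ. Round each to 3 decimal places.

Posterior for μ is Normal. Precision-weighted mean: (1/3.4·14.9 + 9/8.9·16.88) / (1/3.4 + 9/8.9) = 16.434.
A Normal posterior is symmetric, so mode = mean.

MAP = 16.434; posterior mean = 16.434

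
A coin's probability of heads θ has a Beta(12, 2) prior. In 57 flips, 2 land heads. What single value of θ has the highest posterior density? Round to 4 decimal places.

0.1884

Posterior: Beta(12+2, 2+55) = Beta(14, 57).
Mode = (14−1)/(14+57−2) = 13/69 = 0.1884.
Mean = 14/(14+57) = 14/71 = 0.1972.
This is the posterior mode — the MAP estimate.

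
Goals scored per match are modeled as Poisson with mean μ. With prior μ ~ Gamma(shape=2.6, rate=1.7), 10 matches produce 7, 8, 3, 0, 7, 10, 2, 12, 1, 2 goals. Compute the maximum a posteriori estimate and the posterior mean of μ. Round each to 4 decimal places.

Σ counts = 52. Posterior: Gamma(shape = 2.6+52 = 54.6, rate = 1.7+10 = 11.7).
Mode = (α−1)/β = 53.6/11.7 = 4.5812.
Mean = α/β = 54.6/11.7 = 4.6667.

μ_MAP = 4.5812, E[μ|data] = 4.6667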